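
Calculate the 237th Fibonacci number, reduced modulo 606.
536

Matrix identity: Q^n = [[F_(n+1), F_n], [F_n, F_(n-1)]] with Q = [[1,1],[1,0]].
n = 237 = 11101101₂. Square-and-multiply, entries mod 606:
Q^1 = [[1,1],[1,0]]
Q^3 = (Q^1)²·Q = [[3,2],[2,1]]
Q^7 = (Q^3)²·Q = [[21,13],[13,8]]
Q^14 = (Q^7)² = [[4,377],[377,233]]
Q^29 = (Q^14)²·Q = [[2,341],[341,267]]
Q^59 = (Q^29)²·Q = [[156,539],[539,223]]
Q^118 = (Q^59)² = [[343,59],[59,284]]
Q^237 = (Q^118)²·Q = [[563,536],[536,27]]
F_237 mod 606 = Q^237[0][1] = 536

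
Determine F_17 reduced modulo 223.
36

Matrix identity: Q^n = [[F_(n+1), F_n], [F_n, F_(n-1)]] with Q = [[1,1],[1,0]].
n = 17 = 10001₂. Square-and-multiply, entries mod 223:
Q^1 = [[1,1],[1,0]]
Q^2 = (Q^1)² = [[2,1],[1,1]]
Q^4 = (Q^2)² = [[5,3],[3,2]]
Q^8 = (Q^4)² = [[34,21],[21,13]]
Q^17 = (Q^8)²·Q = [[131,36],[36,95]]
F_17 mod 223 = Q^17[0][1] = 36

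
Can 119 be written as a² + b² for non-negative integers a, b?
Not possible

Factorization: 119 = 7 × 17
By Fermat: n is sum of two squares iff every prime p ≡ 3 (mod 4) appears to even power.
Prime(s) ≡ 3 (mod 4) with odd exponent: [(7, 1)]
Therefore 119 cannot be expressed as a² + b².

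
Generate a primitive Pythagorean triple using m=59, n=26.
(2805, 3068, 4157)

Euclid's formula: a = m² - n², b = 2mn, c = m² + n²
m = 59, n = 26
a = 59² - 26² = 3481 - 676 = 2805
b = 2 × 59 × 26 = 3068
c = 59² + 26² = 3481 + 676 = 4157
Verification: 2805² + 3068² = 7868025 + 9412624 = 17280649 = 4157² ✓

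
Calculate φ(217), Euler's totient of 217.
180

217 = 7 × 31
φ(n) = n × ∏(1 - 1/p) for each prime p dividing n
φ(217) = 217 × (1 - 1/7) × (1 - 1/31) = 180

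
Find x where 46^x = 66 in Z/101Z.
9

Baby-step giant-step with step n = ⌈√101⌉ = 11.
Baby steps 46^j mod 101 (j:value) for j=0..10: 0:1, 1:46, 2:96, 3:73, 4:25, 5:39, 6:77, 7:7, 8:19, 9:66, 10:6.
h = 66 is already in the table at j=9, so x = 9.
Check: 46^9 ≡ 66 (mod 101).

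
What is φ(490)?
168

490 = 2 × 5 × 7^2
φ(n) = n × ∏(1 - 1/p) for each prime p dividing n
φ(490) = 490 × (1 - 1/2) × (1 - 1/5) × (1 - 1/7) = 168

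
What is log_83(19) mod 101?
64

Baby-step giant-step with step n = ⌈√101⌉ = 11.
Baby steps 83^j mod 101 (j:value) for j=0..10: 0:1, 1:83, 2:21, 3:26, 4:37, 5:41, 6:70, 7:53, 8:56, 9:2, 10:65.
Giant-step multiplier: 83^(-11) ≡ 83^(100-11) = 83^89 ≡ 89 (mod 101).
Giant steps γ_i = 19·89^i mod 101: γ_0=19, γ_1=75, γ_2=9, γ_3=94, γ_4=84, γ_5=2 (in table at j=9).
x = i·n + j = 5·11 + 9 = 64.
Check: 83^64 ≡ 19 (mod 101).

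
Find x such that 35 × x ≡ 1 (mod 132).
83

gcd(35, 132) = 1, so the inverse exists.
Extended Euclidean algorithm on (132, 35):
132 = 3 × 35 + 27  ⟹  27 = (1)·132 + (-3)·35
35 = 1 × 27 + 8  ⟹  8 = (-1)·132 + (4)·35
27 = 3 × 8 + 3  ⟹  3 = (4)·132 + (-15)·35
8 = 2 × 3 + 2  ⟹  2 = (-9)·132 + (34)·35
3 = 1 × 2 + 1  ⟹  1 = (13)·132 + (-49)·35
So (-49)·35 ≡ 1 (mod 132), i.e. 35^(-1) ≡ -49 ≡ 83 (mod 132).
Check: 35 × 83 = 2905 ≡ 1 (mod 132)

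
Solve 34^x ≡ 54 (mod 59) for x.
15

Baby-step giant-step with step n = ⌈√59⌉ = 8.
Baby steps 34^j mod 59 (j:value) for j=0..7: 0:1, 1:34, 2:35, 3:10, 4:45, 5:55, 6:41, 7:37.
Giant-step multiplier: 34^(-8) ≡ 34^(58-8) = 34^50 ≡ 28 (mod 59).
Giant steps γ_i = 54·28^i mod 59: γ_0=54, γ_1=37 (in table at j=7).
x = i·n + j = 1·8 + 7 = 15.
Check: 34^15 ≡ 54 (mod 59).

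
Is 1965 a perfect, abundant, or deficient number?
deficient

Proper divisors of 1965: sum = 1 + 3 + 5 + 15 + 131 + 393 + 655 = 1203
Since 1203 < 1965, 1965 is deficient.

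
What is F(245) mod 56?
5

Matrix identity: Q^n = [[F_(n+1), F_n], [F_n, F_(n-1)]] with Q = [[1,1],[1,0]].
n = 245 = 11110101₂. Square-and-multiply, entries mod 56:
Q^1 = [[1,1],[1,0]]
Q^3 = (Q^1)²·Q = [[3,2],[2,1]]
Q^7 = (Q^3)²·Q = [[21,13],[13,8]]
Q^15 = (Q^7)²·Q = [[35,50],[50,41]]
Q^30 = (Q^15)² = [[29,48],[48,37]]
Q^61 = (Q^30)²·Q = [[41,9],[9,32]]
Q^122 = (Q^61)² = [[26,41],[41,41]]
Q^245 = (Q^122)²·Q = [[8,5],[5,3]]
F_245 mod 56 = Q^245[0][1] = 5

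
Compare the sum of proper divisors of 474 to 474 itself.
abundant

Proper divisors of 474: sum = 1 + 2 + 3 + 6 + 79 + 158 + 237 = 486
Since 486 > 474, 474 is abundant.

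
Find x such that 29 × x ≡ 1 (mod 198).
41

gcd(29, 198) = 1, so the inverse exists.
Extended Euclidean algorithm on (198, 29):
198 = 6 × 29 + 24  ⟹  24 = (1)·198 + (-6)·29
29 = 1 × 24 + 5  ⟹  5 = (-1)·198 + (7)·29
24 = 4 × 5 + 4  ⟹  4 = (5)·198 + (-34)·29
5 = 1 × 4 + 1  ⟹  1 = (-6)·198 + (41)·29
So (41)·29 ≡ 1 (mod 198), i.e. 29^(-1) ≡ 41 (mod 198).
Check: 29 × 41 = 1189 ≡ 1 (mod 198)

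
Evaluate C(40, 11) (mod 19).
0

Using Lucas' theorem:
Write n=40 and k=11 in base 19:
n in base 19: [2, 2]
k in base 19: [0, 11]
C(40,11) mod 19 = ∏ C(n_i, k_i) mod 19
Digit binomials (mod 19): C(2,0) = 1; C(2,11) = 0 (k_i > n_i)
Product: 1 × 0 = 0 ≡ 0 (mod 19)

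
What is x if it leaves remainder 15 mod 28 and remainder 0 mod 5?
15

Using Chinese Remainder Theorem:
M = 28 × 5 = 140
M1 = 5, M2 = 28
y1 = 5^(-1) mod 28 = 17
y2 = 28^(-1) mod 5 = 2
x = (15×5×17 + 0×28×2) mod 140 = 15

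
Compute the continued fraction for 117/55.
[2; 7, 1, 6]

Euclidean algorithm steps:
117 = 2 × 55 + 7
55 = 7 × 7 + 6
7 = 1 × 6 + 1
6 = 6 × 1 + 0
Continued fraction: [2; 7, 1, 6]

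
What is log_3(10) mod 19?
11

Baby-step giant-step with step n = ⌈√19⌉ = 5.
Baby steps 3^j mod 19 (j:value) for j=0..4: 0:1, 1:3, 2:9, 3:8, 4:5.
Giant-step multiplier: 3^(-5) ≡ 3^(18-5) = 3^13 ≡ 14 (mod 19).
Giant steps γ_i = 10·14^i mod 19: γ_0=10, γ_1=7, γ_2=3 (in table at j=1).
x = i·n + j = 2·5 + 1 = 11.
Check: 3^11 ≡ 10 (mod 19).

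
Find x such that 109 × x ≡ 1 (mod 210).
79

gcd(109, 210) = 1, so the inverse exists.
Extended Euclidean algorithm on (210, 109):
210 = 1 × 109 + 101  ⟹  101 = (1)·210 + (-1)·109
109 = 1 × 101 + 8  ⟹  8 = (-1)·210 + (2)·109
101 = 12 × 8 + 5  ⟹  5 = (13)·210 + (-25)·109
8 = 1 × 5 + 3  ⟹  3 = (-14)·210 + (27)·109
5 = 1 × 3 + 2  ⟹  2 = (27)·210 + (-52)·109
3 = 1 × 2 + 1  ⟹  1 = (-41)·210 + (79)·109
So (79)·109 ≡ 1 (mod 210), i.e. 109^(-1) ≡ 79 (mod 210).
Check: 109 × 79 = 8611 ≡ 1 (mod 210)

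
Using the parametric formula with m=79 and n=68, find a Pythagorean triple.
(1617, 10744, 10865)

Euclid's formula: a = m² - n², b = 2mn, c = m² + n²
m = 79, n = 68
a = 79² - 68² = 6241 - 4624 = 1617
b = 2 × 79 × 68 = 10744
c = 79² + 68² = 6241 + 4624 = 10865
Verification: 1617² + 10744² = 2614689 + 115433536 = 118048225 = 10865² ✓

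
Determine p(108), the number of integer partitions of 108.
483502844

p(n) counts ways to write n as a sum of positive integers (order ignored).
Euler's pentagonal recurrence: p(k) = p(k-1) + p(k-2) - p(k-5) - p(k-7) + p(k-12) + p(k-15) - ... (offsets j(3j∓1)/2, signs ++--, p(0)=1, p(<0)=0).
DP table for k = 0..107: p(0)=1, p(1)=1, p(2)=2, p(3)=3, p(4)=5, p(5)=7, p(6)=11, p(7)=15, p(8)=22, p(9)=30, p(10)=42, p(11)=56, p(12)=77, p(13)=101, p(14)=135, p(15)=176, p(16)=231, p(17)=297, p(18)=385, p(19)=490, p(20)=627, p(21)=792, p(22)=1002, p(23)=1255, p(24)=1575, p(25)=1958, p(26)=2436, p(27)=3010, p(28)=3718, p(29)=4565, p(30)=5604, p(31)=6842, p(32)=8349, p(33)=10143, p(34)=12310, p(35)=14883, p(36)=17977, p(37)=21637, p(38)=26015, p(39)=31185, p(40)=37338, p(41)=44583, p(42)=53174, p(43)=63261, p(44)=75175, p(45)=89134, p(46)=105558, p(47)=124754, p(48)=147273, p(49)=173525, p(50)=204226, p(51)=239943, p(52)=281589, p(53)=329931, p(54)=386155, p(55)=451276, p(56)=526823, p(57)=614154, p(58)=715220, p(59)=831820, p(60)=966467, p(61)=1121505, p(62)=1300156, p(63)=1505499, p(64)=1741630, p(65)=2012558, p(66)=2323520, p(67)=2679689, p(68)=3087735, p(69)=3554345, p(70)=4087968, p(71)=4697205, p(72)=5392783, p(73)=6185689, p(74)=7089500, p(75)=8118264, p(76)=9289091, p(77)=10619863, p(78)=12132164, p(79)=13848650, p(80)=15796476, p(81)=18004327, p(82)=20506255, p(83)=23338469, p(84)=26543660, p(85)=30167357, p(86)=34262962, p(87)=38887673, p(88)=44108109, p(89)=49995925, p(90)=56634173, p(91)=64112359, p(92)=72533807, p(93)=82010177, p(94)=92669720, p(95)=104651419, p(96)=118114304, p(97)=133230930, p(98)=150198136, p(99)=169229875, p(100)=190569292, p(101)=214481126, p(102)=241265379, p(103)=271248950, p(104)=304801365, p(105)=342325709, p(106)=384276336, p(107)=431149389.
Final step: p(108) = p(107) + p(106) - p(103) - p(101) + p(96) + p(93) - p(86) - p(82) + p(73) + p(68) - p(57) - p(51) + p(38) + p(31) - p(16) - p(8)
= 431149389 + 384276336 - 271248950 - 214481126 + 118114304 + 82010177 - 34262962 - 20506255 + 6185689 + 3087735 - 614154 - 239943 + 26015 + 6842 - 231 - 22
= 483502844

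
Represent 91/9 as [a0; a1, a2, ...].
[10; 9]

Euclidean algorithm steps:
91 = 10 × 9 + 1
9 = 9 × 1 + 0
Continued fraction: [10; 9]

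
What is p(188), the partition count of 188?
1398341745571

p(n) counts ways to write n as a sum of positive integers (order ignored).
Euler's pentagonal recurrence: p(k) = p(k-1) + p(k-2) - p(k-5) - p(k-7) + p(k-12) + p(k-15) - ... (offsets j(3j∓1)/2, signs ++--, p(0)=1, p(<0)=0).
DP table for k = 0..187: p(0)=1, p(1)=1, p(2)=2, p(3)=3, p(4)=5, p(5)=7, p(6)=11, p(7)=15, p(8)=22, p(9)=30, p(10)=42, p(11)=56, p(12)=77, p(13)=101, p(14)=135, p(15)=176, p(16)=231, p(17)=297, p(18)=385, p(19)=490, p(20)=627, p(21)=792, p(22)=1002, p(23)=1255, p(24)=1575, p(25)=1958, p(26)=2436, p(27)=3010, p(28)=3718, p(29)=4565, p(30)=5604, p(31)=6842, p(32)=8349, p(33)=10143, p(34)=12310, p(35)=14883, p(36)=17977, p(37)=21637, p(38)=26015, p(39)=31185, p(40)=37338, p(41)=44583, p(42)=53174, p(43)=63261, p(44)=75175, p(45)=89134, p(46)=105558, p(47)=124754, p(48)=147273, p(49)=173525, p(50)=204226, p(51)=239943, p(52)=281589, p(53)=329931, p(54)=386155, p(55)=451276, p(56)=526823, p(57)=614154, p(58)=715220, p(59)=831820, p(60)=966467, p(61)=1121505, p(62)=1300156, p(63)=1505499, p(64)=1741630, p(65)=2012558, p(66)=2323520, p(67)=2679689, p(68)=3087735, p(69)=3554345, p(70)=4087968, p(71)=4697205, p(72)=5392783, p(73)=6185689, p(74)=7089500, p(75)=8118264, p(76)=9289091, p(77)=10619863, p(78)=12132164, p(79)=13848650, p(80)=15796476, p(81)=18004327, p(82)=20506255, p(83)=23338469, p(84)=26543660, p(85)=30167357, p(86)=34262962, p(87)=38887673, p(88)=44108109, p(89)=49995925, p(90)=56634173, p(91)=64112359, p(92)=72533807, p(93)=82010177, p(94)=92669720, p(95)=104651419, p(96)=118114304, p(97)=133230930, p(98)=150198136, p(99)=169229875, p(100)=190569292, p(101)=214481126, p(102)=241265379, p(103)=271248950, p(104)=304801365, p(105)=342325709, p(106)=384276336, p(107)=431149389, p(108)=483502844, p(109)=541946240, p(110)=607163746, p(111)=679903203, p(112)=761002156, p(113)=851376628, p(114)=952050665, p(115)=1064144451, p(116)=1188908248, p(117)=1327710076, p(118)=1482074143, p(119)=1653668665, p(120)=1844349560, p(121)=2056148051, p(122)=2291320912, p(123)=2552338241, p(124)=2841940500, p(125)=3163127352, p(126)=3519222692, p(127)=3913864295, p(128)=4351078600, p(129)=4835271870, p(130)=5371315400, p(131)=5964539504, p(132)=6620830889, p(133)=7346629512, p(134)=8149040695, p(135)=9035836076, p(136)=10015581680, p(137)=11097645016, p(138)=12292341831, p(139)=13610949895, p(140)=15065878135, p(141)=16670689208, p(142)=18440293320, p(143)=20390982757, p(144)=22540654445, p(145)=24908858009, p(146)=27517052599, p(147)=30388671978, p(148)=33549419497, p(149)=37027355200, p(150)=40853235313, p(151)=45060624582, p(152)=49686288421, p(153)=54770336324, p(154)=60356673280, p(155)=66493182097, p(156)=73232243759, p(157)=80630964769, p(158)=88751778802, p(159)=97662728555, p(160)=107438159466, p(161)=118159068427, p(162)=129913904637, p(163)=142798995930, p(164)=156919475295, p(165)=172389800255, p(166)=189334822579, p(167)=207890420102, p(168)=228204732751, p(169)=250438925115, p(170)=274768617130, p(171)=301384802048, p(172)=330495499613, p(173)=362326859895, p(174)=397125074750, p(175)=435157697830, p(176)=476715857290, p(177)=522115831195, p(178)=571701605655, p(179)=625846753120, p(180)=684957390936, p(181)=749474411781, p(182)=819876908323, p(183)=896684817527, p(184)=980462880430, p(185)=1071823774337, p(186)=1171432692373, p(187)=1280011042268.
Final step: p(188) = p(187) + p(186) - p(183) - p(181) + p(176) + p(173) - p(166) - p(162) + p(153) + p(148) - p(137) - p(131) + p(118) + p(111) - p(96) - p(88) + p(71) + p(62) - p(43) - p(33) + p(12) + p(1)
= 1280011042268 + 1171432692373 - 896684817527 - 749474411781 + 476715857290 + 362326859895 - 189334822579 - 129913904637 + 54770336324 + 33549419497 - 11097645016 - 5964539504 + 1482074143 + 679903203 - 118114304 - 44108109 + 4697205 + 1300156 - 63261 - 10143 + 77 + 1
= 1398341745571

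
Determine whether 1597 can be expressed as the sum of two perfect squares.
21² + 34² (a=21, b=34)

Factorization: 1597 = 1597
By Fermat: n is sum of two squares iff every prime p ≡ 3 (mod 4) appears to even power.
All primes ≡ 3 (mod 4) appear to even power.
Search a = 0, 1, 2, … for 1597 - a² a perfect square: first hit at a = 21: 1597 - 441 = 1156 = 34².
1597 = 21² + 34² = 441 + 1156 ✓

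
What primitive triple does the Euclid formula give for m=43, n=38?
(405, 3268, 3293)

Euclid's formula: a = m² - n², b = 2mn, c = m² + n²
m = 43, n = 38
a = 43² - 38² = 1849 - 1444 = 405
b = 2 × 43 × 38 = 3268
c = 43² + 38² = 1849 + 1444 = 3293
Verification: 405² + 3268² = 164025 + 10679824 = 10843849 = 3293² ✓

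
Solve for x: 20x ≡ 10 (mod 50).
x ≡ 3 (mod 5)

gcd(20, 50) = 10, which divides 10, so solutions exist.
Divide through by 10: 2x ≡ 1 (mod 5).
Find 2^(-1) mod 5 by the extended Euclidean algorithm:
5 = 2 × 2 + 1  ⟹  1 = (1)·5 + (-2)·2
So (-2)·2 ≡ 1 (mod 5), i.e. 2^(-1) ≡ -2 ≡ 3 (mod 5).
x ≡ 3 × 1 = 3 ≡ 3 (mod 5).
Check: 20 × 3 = 60 ≡ 10 (mod 50).
x ≡ 3 (mod 5), giving 10 solutions mod 50.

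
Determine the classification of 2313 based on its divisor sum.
deficient

Proper divisors of 2313: sum = 1 + 3 + 9 + 257 + 771 = 1041
Since 1041 < 2313, 2313 is deficient.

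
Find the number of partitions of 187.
1280011042268

p(n) counts ways to write n as a sum of positive integers (order ignored).
Euler's pentagonal recurrence: p(k) = p(k-1) + p(k-2) - p(k-5) - p(k-7) + p(k-12) + p(k-15) - ... (offsets j(3j∓1)/2, signs ++--, p(0)=1, p(<0)=0).
DP table for k = 0..186: p(0)=1, p(1)=1, p(2)=2, p(3)=3, p(4)=5, p(5)=7, p(6)=11, p(7)=15, p(8)=22, p(9)=30, p(10)=42, p(11)=56, p(12)=77, p(13)=101, p(14)=135, p(15)=176, p(16)=231, p(17)=297, p(18)=385, p(19)=490, p(20)=627, p(21)=792, p(22)=1002, p(23)=1255, p(24)=1575, p(25)=1958, p(26)=2436, p(27)=3010, p(28)=3718, p(29)=4565, p(30)=5604, p(31)=6842, p(32)=8349, p(33)=10143, p(34)=12310, p(35)=14883, p(36)=17977, p(37)=21637, p(38)=26015, p(39)=31185, p(40)=37338, p(41)=44583, p(42)=53174, p(43)=63261, p(44)=75175, p(45)=89134, p(46)=105558, p(47)=124754, p(48)=147273, p(49)=173525, p(50)=204226, p(51)=239943, p(52)=281589, p(53)=329931, p(54)=386155, p(55)=451276, p(56)=526823, p(57)=614154, p(58)=715220, p(59)=831820, p(60)=966467, p(61)=1121505, p(62)=1300156, p(63)=1505499, p(64)=1741630, p(65)=2012558, p(66)=2323520, p(67)=2679689, p(68)=3087735, p(69)=3554345, p(70)=4087968, p(71)=4697205, p(72)=5392783, p(73)=6185689, p(74)=7089500, p(75)=8118264, p(76)=9289091, p(77)=10619863, p(78)=12132164, p(79)=13848650, p(80)=15796476, p(81)=18004327, p(82)=20506255, p(83)=23338469, p(84)=26543660, p(85)=30167357, p(86)=34262962, p(87)=38887673, p(88)=44108109, p(89)=49995925, p(90)=56634173, p(91)=64112359, p(92)=72533807, p(93)=82010177, p(94)=92669720, p(95)=104651419, p(96)=118114304, p(97)=133230930, p(98)=150198136, p(99)=169229875, p(100)=190569292, p(101)=214481126, p(102)=241265379, p(103)=271248950, p(104)=304801365, p(105)=342325709, p(106)=384276336, p(107)=431149389, p(108)=483502844, p(109)=541946240, p(110)=607163746, p(111)=679903203, p(112)=761002156, p(113)=851376628, p(114)=952050665, p(115)=1064144451, p(116)=1188908248, p(117)=1327710076, p(118)=1482074143, p(119)=1653668665, p(120)=1844349560, p(121)=2056148051, p(122)=2291320912, p(123)=2552338241, p(124)=2841940500, p(125)=3163127352, p(126)=3519222692, p(127)=3913864295, p(128)=4351078600, p(129)=4835271870, p(130)=5371315400, p(131)=5964539504, p(132)=6620830889, p(133)=7346629512, p(134)=8149040695, p(135)=9035836076, p(136)=10015581680, p(137)=11097645016, p(138)=12292341831, p(139)=13610949895, p(140)=15065878135, p(141)=16670689208, p(142)=18440293320, p(143)=20390982757, p(144)=22540654445, p(145)=24908858009, p(146)=27517052599, p(147)=30388671978, p(148)=33549419497, p(149)=37027355200, p(150)=40853235313, p(151)=45060624582, p(152)=49686288421, p(153)=54770336324, p(154)=60356673280, p(155)=66493182097, p(156)=73232243759, p(157)=80630964769, p(158)=88751778802, p(159)=97662728555, p(160)=107438159466, p(161)=118159068427, p(162)=129913904637, p(163)=142798995930, p(164)=156919475295, p(165)=172389800255, p(166)=189334822579, p(167)=207890420102, p(168)=228204732751, p(169)=250438925115, p(170)=274768617130, p(171)=301384802048, p(172)=330495499613, p(173)=362326859895, p(174)=397125074750, p(175)=435157697830, p(176)=476715857290, p(177)=522115831195, p(178)=571701605655, p(179)=625846753120, p(180)=684957390936, p(181)=749474411781, p(182)=819876908323, p(183)=896684817527, p(184)=980462880430, p(185)=1071823774337, p(186)=1171432692373.
Final step: p(187) = p(186) + p(185) - p(182) - p(180) + p(175) + p(172) - p(165) - p(161) + p(152) + p(147) - p(136) - p(130) + p(117) + p(110) - p(95) - p(87) + p(70) + p(61) - p(42) - p(32) + p(11) + p(0)
= 1171432692373 + 1071823774337 - 819876908323 - 684957390936 + 435157697830 + 330495499613 - 172389800255 - 118159068427 + 49686288421 + 30388671978 - 10015581680 - 5371315400 + 1327710076 + 607163746 - 104651419 - 38887673 + 4087968 + 1121505 - 53174 - 8349 + 56 + 1
= 1280011042268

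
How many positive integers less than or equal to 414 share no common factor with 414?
132

414 = 2 × 3^2 × 23
φ(n) = n × ∏(1 - 1/p) for each prime p dividing n
φ(414) = 414 × (1 - 1/2) × (1 - 1/3) × (1 - 1/23) = 132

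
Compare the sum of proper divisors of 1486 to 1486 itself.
deficient

Proper divisors of 1486: sum = 1 + 2 + 743 = 746
Since 746 < 1486, 1486 is deficient.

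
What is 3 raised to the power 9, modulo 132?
15

Repeated squaring. Binary of 9 = 1001.
3^1 ≡ 3 (mod 132); 3^2 ≡ 9 (mod 132); 3^4 ≡ 81 (mod 132); 3^8 ≡ 93 (mod 132)
3^9 = 3^1 × 3^8 ≡ 15 (mod 132)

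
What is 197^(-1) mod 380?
353

gcd(197, 380) = 1, so the inverse exists.
Extended Euclidean algorithm on (380, 197):
380 = 1 × 197 + 183  ⟹  183 = (1)·380 + (-1)·197
197 = 1 × 183 + 14  ⟹  14 = (-1)·380 + (2)·197
183 = 13 × 14 + 1  ⟹  1 = (14)·380 + (-27)·197
So (-27)·197 ≡ 1 (mod 380), i.e. 197^(-1) ≡ -27 ≡ 353 (mod 380).
Check: 197 × 353 = 69541 ≡ 1 (mod 380)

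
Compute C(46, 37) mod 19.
0

Using Lucas' theorem:
Write n=46 and k=37 in base 19:
n in base 19: [2, 8]
k in base 19: [1, 18]
C(46,37) mod 19 = ∏ C(n_i, k_i) mod 19
Digit binomials (mod 19): C(2,1) = 2; C(8,18) = 0 (k_i > n_i)
Product: 2 × 0 = 0 ≡ 0 (mod 19)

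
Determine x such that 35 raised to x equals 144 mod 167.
148

Baby-step giant-step with step n = ⌈√167⌉ = 13.
Baby steps 35^j mod 167 (j:value) for j=0..12: 0:1, 1:35, 2:56, 3:123, 4:130, 5:41, 6:99, 7:125, 8:33, 9:153, 10:11, 11:51, 12:115.
Giant-step multiplier: 35^(-13) ≡ 35^(166-13) = 35^153 ≡ 59 (mod 167).
Giant steps γ_i = 144·59^i mod 167: γ_0=144, γ_1=146, γ_2=97, γ_3=45, γ_4=150, γ_5=166, γ_6=108, γ_7=26, γ_8=31, γ_9=159, γ_10=29, γ_11=41 (in table at j=5).
x = i·n + j = 11·13 + 5 = 148.
Check: 35^148 ≡ 144 (mod 167).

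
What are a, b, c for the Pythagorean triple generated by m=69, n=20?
(4361, 2760, 5161)

Euclid's formula: a = m² - n², b = 2mn, c = m² + n²
m = 69, n = 20
a = 69² - 20² = 4761 - 400 = 4361
b = 2 × 69 × 20 = 2760
c = 69² + 20² = 4761 + 400 = 5161
Verification: 4361² + 2760² = 19018321 + 7617600 = 26635921 = 5161² ✓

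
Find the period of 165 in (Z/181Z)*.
90

181 is prime, so ord(165) divides φ(181) = 180.
Divisors of 180: 1, 2, 3, 4, 5, 6, 9, 10, 12, 15, 18, 20, 30, 36, 45, 60, 90, 180.
Repeated squaring: 165^1 ≡ 165, 165^2 ≡ 75, 165^4 ≡ 14, 165^8 ≡ 15, 165^16 ≡ 44, 165^32 ≡ 126, 165^64 ≡ 129, 165^128 ≡ 170 (mod 181).
Test 165^d mod 181 for each divisor d in increasing order:
165^1 ≡ 165
165^2 ≡ 75
165^3 = 165^2·165^1 ≡ 67
165^4 ≡ 14
165^5 = 165^4·165^1 ≡ 138
165^6 = 165^4·165^2 ≡ 145
165^9 = 165^8·165^1 ≡ 122
165^10 = 165^8·165^2 ≡ 39
165^12 = 165^8·165^4 ≡ 29
165^15 = 165^8·165^4·165^2·165^1 ≡ 133
165^18 = 165^16·165^2 ≡ 42
165^20 = 165^16·165^4 ≡ 73
165^30 = 165^16·165^8·165^4·165^2 ≡ 132
165^36 = 165^32·165^4 ≡ 135
165^45 = 165^32·165^8·165^4·165^1 ≡ 180
165^60 = 165^32·165^16·165^8·165^4 ≡ 48
165^90 = 165^64·165^16·165^8·165^2 ≡ 1  ← first divisor giving 1
The order is 90.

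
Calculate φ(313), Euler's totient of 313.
312

313 = 313
φ(n) = n × ∏(1 - 1/p) for each prime p dividing n
φ(313) = 313 × (1 - 1/313) = 312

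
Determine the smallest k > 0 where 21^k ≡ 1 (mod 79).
13

79 is prime, so ord(21) divides φ(79) = 78.
Divisors of 78: 1, 2, 3, 6, 13, 26, 39, 78.
Repeated squaring: 21^1 ≡ 21, 21^2 ≡ 46, 21^4 ≡ 62, 21^8 ≡ 52, 21^16 ≡ 18, 21^32 ≡ 8, 21^64 ≡ 64 (mod 79).
Test 21^d mod 79 for each divisor d in increasing order:
21^1 ≡ 21
21^2 ≡ 46
21^3 = 21^2·21^1 ≡ 18
21^6 = 21^4·21^2 ≡ 8
21^13 = 21^8·21^4·21^1 ≡ 1  ← first divisor giving 1
The order is 13.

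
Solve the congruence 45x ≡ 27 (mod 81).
x ≡ 6 (mod 9)

gcd(45, 81) = 9, which divides 27, so solutions exist.
Divide through by 9: 5x ≡ 3 (mod 9).
Find 5^(-1) mod 9 by the extended Euclidean algorithm:
9 = 1 × 5 + 4  ⟹  4 = (1)·9 + (-1)·5
5 = 1 × 4 + 1  ⟹  1 = (-1)·9 + (2)·5
So (2)·5 ≡ 1 (mod 9), i.e. 5^(-1) ≡ 2 (mod 9).
x ≡ 2 × 3 = 6 ≡ 6 (mod 9).
Check: 45 × 6 = 270 ≡ 27 (mod 81).
x ≡ 6 (mod 9), giving 9 solutions mod 81.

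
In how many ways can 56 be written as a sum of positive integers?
526823

p(n) counts ways to write n as a sum of positive integers (order ignored).
Euler's pentagonal recurrence: p(k) = p(k-1) + p(k-2) - p(k-5) - p(k-7) + p(k-12) + p(k-15) - ... (offsets j(3j∓1)/2, signs ++--, p(0)=1, p(<0)=0).
DP table for k = 0..55: p(0)=1, p(1)=1, p(2)=2, p(3)=3, p(4)=5, p(5)=7, p(6)=11, p(7)=15, p(8)=22, p(9)=30, p(10)=42, p(11)=56, p(12)=77, p(13)=101, p(14)=135, p(15)=176, p(16)=231, p(17)=297, p(18)=385, p(19)=490, p(20)=627, p(21)=792, p(22)=1002, p(23)=1255, p(24)=1575, p(25)=1958, p(26)=2436, p(27)=3010, p(28)=3718, p(29)=4565, p(30)=5604, p(31)=6842, p(32)=8349, p(33)=10143, p(34)=12310, p(35)=14883, p(36)=17977, p(37)=21637, p(38)=26015, p(39)=31185, p(40)=37338, p(41)=44583, p(42)=53174, p(43)=63261, p(44)=75175, p(45)=89134, p(46)=105558, p(47)=124754, p(48)=147273, p(49)=173525, p(50)=204226, p(51)=239943, p(52)=281589, p(53)=329931, p(54)=386155, p(55)=451276.
Final step: p(56) = p(55) + p(54) - p(51) - p(49) + p(44) + p(41) - p(34) - p(30) + p(21) + p(16) - p(5)
= 451276 + 386155 - 239943 - 173525 + 75175 + 44583 - 12310 - 5604 + 792 + 231 - 7
= 526823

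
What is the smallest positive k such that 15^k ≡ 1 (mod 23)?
22

23 is prime, so ord(15) divides φ(23) = 22.
Divisors of 22: 1, 2, 11, 22.
Repeated squaring: 15^1 ≡ 15, 15^2 ≡ 18, 15^4 ≡ 2, 15^8 ≡ 4, 15^16 ≡ 16 (mod 23).
Test 15^d mod 23 for each divisor d in increasing order:
15^1 ≡ 15
15^2 ≡ 18
15^11 = 15^8·15^2·15^1 ≡ 22
15^22 = 15^16·15^4·15^2 ≡ 1  ← first divisor giving 1
The order is 22.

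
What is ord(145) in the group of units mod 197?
196

197 is prime, so ord(145) divides φ(197) = 196.
Divisors of 196: 1, 2, 4, 7, 14, 28, 49, 98, 196.
Repeated squaring: 145^1 ≡ 145, 145^2 ≡ 143, 145^4 ≡ 158, 145^8 ≡ 142, 145^16 ≡ 70, 145^32 ≡ 172, 145^64 ≡ 34, 145^128 ≡ 171 (mod 197).
Test 145^d mod 197 for each divisor d in increasing order:
145^1 ≡ 145
145^2 ≡ 143
145^4 ≡ 158
145^7 = 145^4·145^2·145^1 ≡ 20
145^14 = 145^8·145^4·145^2 ≡ 6
145^28 = 145^16·145^8·145^4 ≡ 36
145^49 = 145^32·145^16·145^1 ≡ 183
145^98 = 145^64·145^32·145^2 ≡ 196
145^196 = 145^128·145^64·145^4 ≡ 1  ← first divisor giving 1
The order is 196.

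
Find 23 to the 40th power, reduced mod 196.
93

Repeated squaring. Binary of 40 = 101000.
23^1 ≡ 23 (mod 196); 23^2 ≡ 137 (mod 196); 23^4 ≡ 149 (mod 196); 23^8 ≡ 53 (mod 196); 23^16 ≡ 65 (mod 196); 23^32 ≡ 109 (mod 196)
23^40 = 23^8 × 23^32 ≡ 93 (mod 196)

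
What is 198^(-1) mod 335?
22

gcd(198, 335) = 1, so the inverse exists.
Extended Euclidean algorithm on (335, 198):
335 = 1 × 198 + 137  ⟹  137 = (1)·335 + (-1)·198
198 = 1 × 137 + 61  ⟹  61 = (-1)·335 + (2)·198
137 = 2 × 61 + 15  ⟹  15 = (3)·335 + (-5)·198
61 = 4 × 15 + 1  ⟹  1 = (-13)·335 + (22)·198
So (22)·198 ≡ 1 (mod 335), i.e. 198^(-1) ≡ 22 (mod 335).
Check: 198 × 22 = 4356 ≡ 1 (mod 335)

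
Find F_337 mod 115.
47

Matrix identity: Q^n = [[F_(n+1), F_n], [F_n, F_(n-1)]] with Q = [[1,1],[1,0]].
n = 337 = 101010001₂. Square-and-multiply, entries mod 115:
Q^1 = [[1,1],[1,0]]
Q^2 = (Q^1)² = [[2,1],[1,1]]
Q^5 = (Q^2)²·Q = [[8,5],[5,3]]
Q^10 = (Q^5)² = [[89,55],[55,34]]
Q^21 = (Q^10)²·Q = [[1,21],[21,95]]
Q^42 = (Q^21)² = [[97,61],[61,36]]
Q^84 = (Q^42)² = [[20,63],[63,72]]
Q^168 = (Q^84)² = [[114,46],[46,68]]
Q^337 = (Q^168)²·Q = [[24,47],[47,92]]
F_337 mod 115 = Q^337[0][1] = 47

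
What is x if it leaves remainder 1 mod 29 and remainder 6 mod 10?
146

Using Chinese Remainder Theorem:
M = 29 × 10 = 290
M1 = 10, M2 = 29
y1 = 10^(-1) mod 29 = 3
y2 = 29^(-1) mod 10 = 9
x = (1×10×3 + 6×29×9) mod 290 = 146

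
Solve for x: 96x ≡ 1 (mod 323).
286

gcd(96, 323) = 1, so the inverse exists.
Extended Euclidean algorithm on (323, 96):
323 = 3 × 96 + 35  ⟹  35 = (1)·323 + (-3)·96
96 = 2 × 35 + 26  ⟹  26 = (-2)·323 + (7)·96
35 = 1 × 26 + 9  ⟹  9 = (3)·323 + (-10)·96
26 = 2 × 9 + 8  ⟹  8 = (-8)·323 + (27)·96
9 = 1 × 8 + 1  ⟹  1 = (11)·323 + (-37)·96
So (-37)·96 ≡ 1 (mod 323), i.e. 96^(-1) ≡ -37 ≡ 286 (mod 323).
Check: 96 × 286 = 27456 ≡ 1 (mod 323)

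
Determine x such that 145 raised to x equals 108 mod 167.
164

Baby-step giant-step with step n = ⌈√167⌉ = 13.
Baby steps 145^j mod 167 (j:value) for j=0..12: 0:1, 1:145, 2:150, 3:40, 4:122, 5:155, 6:97, 7:37, 8:21, 9:39, 10:144, 11:5, 12:57.
Giant-step multiplier: 145^(-13) ≡ 145^(166-13) = 145^153 ≡ 55 (mod 167).
Giant steps γ_i = 108·55^i mod 167: γ_0=108, γ_1=95, γ_2=48, γ_3=135, γ_4=77, γ_5=60, γ_6=127, γ_7=138, γ_8=75, γ_9=117, γ_10=89, γ_11=52, γ_12=21 (in table at j=8).
x = i·n + j = 12·13 + 8 = 164.
Check: 145^164 ≡ 108 (mod 167).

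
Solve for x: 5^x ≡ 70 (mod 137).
125

Baby-step giant-step with step n = ⌈√137⌉ = 12.
Baby steps 5^j mod 137 (j:value) for j=0..11: 0:1, 1:5, 2:25, 3:125, 4:77, 5:111, 6:7, 7:35, 8:38, 9:53, 10:128, 11:92.
Giant-step multiplier: 5^(-12) ≡ 5^(136-12) = 5^124 ≡ 14 (mod 137).
Giant steps γ_i = 70·14^i mod 137: γ_0=70, γ_1=21, γ_2=20, γ_3=6, γ_4=84, γ_5=80, γ_6=24, γ_7=62, γ_8=46, γ_9=96, γ_10=111 (in table at j=5).
x = i·n + j = 10·12 + 5 = 125.
Check: 5^125 ≡ 70 (mod 137).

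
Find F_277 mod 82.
43

Matrix identity: Q^n = [[F_(n+1), F_n], [F_n, F_(n-1)]] with Q = [[1,1],[1,0]].
n = 277 = 100010101₂. Square-and-multiply, entries mod 82:
Q^1 = [[1,1],[1,0]]
Q^2 = (Q^1)² = [[2,1],[1,1]]
Q^4 = (Q^2)² = [[5,3],[3,2]]
Q^8 = (Q^4)² = [[34,21],[21,13]]
Q^17 = (Q^8)²·Q = [[42,39],[39,3]]
Q^34 = (Q^17)² = [[5,33],[33,54]]
Q^69 = (Q^34)²·Q = [[27,48],[48,61]]
Q^138 = (Q^69)² = [[81,42],[42,39]]
Q^277 = (Q^138)²·Q = [[81,43],[43,38]]
F_277 mod 82 = Q^277[0][1] = 43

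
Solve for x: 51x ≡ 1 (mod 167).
131

gcd(51, 167) = 1, so the inverse exists.
Extended Euclidean algorithm on (167, 51):
167 = 3 × 51 + 14  ⟹  14 = (1)·167 + (-3)·51
51 = 3 × 14 + 9  ⟹  9 = (-3)·167 + (10)·51
14 = 1 × 9 + 5  ⟹  5 = (4)·167 + (-13)·51
9 = 1 × 5 + 4  ⟹  4 = (-7)·167 + (23)·51
5 = 1 × 4 + 1  ⟹  1 = (11)·167 + (-36)·51
So (-36)·51 ≡ 1 (mod 167), i.e. 51^(-1) ≡ -36 ≡ 131 (mod 167).
Check: 51 × 131 = 6681 ≡ 1 (mod 167)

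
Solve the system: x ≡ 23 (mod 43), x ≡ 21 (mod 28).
1141

Using Chinese Remainder Theorem:
M = 43 × 28 = 1204
M1 = 28, M2 = 43
y1 = 28^(-1) mod 43 = 20
y2 = 43^(-1) mod 28 = 15
x = (23×28×20 + 21×43×15) mod 1204 = 1141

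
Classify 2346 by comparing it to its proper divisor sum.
abundant

Proper divisors of 2346: sum = 1 + 2 + 3 + 6 + 17 + 23 + 34 + 46 + 51 + 69 + 102 + 138 + 391 + 782 + 1173 = 2838
Since 2838 > 2346, 2346 is abundant.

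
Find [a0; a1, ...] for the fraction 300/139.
[2; 6, 3, 7]

Euclidean algorithm steps:
300 = 2 × 139 + 22
139 = 6 × 22 + 7
22 = 3 × 7 + 1
7 = 7 × 1 + 0
Continued fraction: [2; 6, 3, 7]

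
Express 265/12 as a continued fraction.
[22; 12]

Euclidean algorithm steps:
265 = 22 × 12 + 1
12 = 12 × 1 + 0
Continued fraction: [22; 12]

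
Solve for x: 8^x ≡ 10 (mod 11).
5

Baby-step giant-step with step n = ⌈√11⌉ = 4.
Baby steps 8^j mod 11 (j:value) for j=0..3: 0:1, 1:8, 2:9, 3:6.
Giant-step multiplier: 8^(-4) ≡ 8^(10-4) = 8^6 ≡ 3 (mod 11).
Giant steps γ_i = 10·3^i mod 11: γ_0=10, γ_1=8 (in table at j=1).
x = i·n + j = 1·4 + 1 = 5.
Check: 8^5 ≡ 10 (mod 11).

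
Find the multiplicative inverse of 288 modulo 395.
347

gcd(288, 395) = 1, so the inverse exists.
Extended Euclidean algorithm on (395, 288):
395 = 1 × 288 + 107  ⟹  107 = (1)·395 + (-1)·288
288 = 2 × 107 + 74  ⟹  74 = (-2)·395 + (3)·288
107 = 1 × 74 + 33  ⟹  33 = (3)·395 + (-4)·288
74 = 2 × 33 + 8  ⟹  8 = (-8)·395 + (11)·288
33 = 4 × 8 + 1  ⟹  1 = (35)·395 + (-48)·288
So (-48)·288 ≡ 1 (mod 395), i.e. 288^(-1) ≡ -48 ≡ 347 (mod 395).
Check: 288 × 347 = 99936 ≡ 1 (mod 395)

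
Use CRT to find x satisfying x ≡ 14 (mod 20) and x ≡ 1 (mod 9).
154

Using Chinese Remainder Theorem:
M = 20 × 9 = 180
M1 = 9, M2 = 20
y1 = 9^(-1) mod 20 = 9
y2 = 20^(-1) mod 9 = 5
x = (14×9×9 + 1×20×5) mod 180 = 154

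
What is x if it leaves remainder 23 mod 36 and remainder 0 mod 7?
203

Using Chinese Remainder Theorem:
M = 36 × 7 = 252
M1 = 7, M2 = 36
y1 = 7^(-1) mod 36 = 31
y2 = 36^(-1) mod 7 = 1
x = (23×7×31 + 0×36×1) mod 252 = 203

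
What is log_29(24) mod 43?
2

Baby-step giant-step with step n = ⌈√43⌉ = 7.
Baby steps 29^j mod 43 (j:value) for j=0..6: 0:1, 1:29, 2:24, 3:8, 4:17, 5:20, 6:21.
h = 24 is already in the table at j=2, so x = 2.
Check: 29^2 ≡ 24 (mod 43).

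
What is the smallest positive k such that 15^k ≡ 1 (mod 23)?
22

23 is prime, so ord(15) divides φ(23) = 22.
Divisors of 22: 1, 2, 11, 22.
Repeated squaring: 15^1 ≡ 15, 15^2 ≡ 18, 15^4 ≡ 2, 15^8 ≡ 4, 15^16 ≡ 16 (mod 23).
Test 15^d mod 23 for each divisor d in increasing order:
15^1 ≡ 15
15^2 ≡ 18
15^11 = 15^8·15^2·15^1 ≡ 22
15^22 = 15^16·15^4·15^2 ≡ 1  ← first divisor giving 1
The order is 22.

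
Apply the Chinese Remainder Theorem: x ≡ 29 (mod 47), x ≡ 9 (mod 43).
1815

Using Chinese Remainder Theorem:
M = 47 × 43 = 2021
M1 = 43, M2 = 47
y1 = 43^(-1) mod 47 = 35
y2 = 47^(-1) mod 43 = 11
x = (29×43×35 + 9×47×11) mod 2021 = 1815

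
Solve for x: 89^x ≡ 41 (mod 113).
54

Baby-step giant-step with step n = ⌈√113⌉ = 11.
Baby steps 89^j mod 113 (j:value) for j=0..10: 0:1, 1:89, 2:11, 3:75, 4:8, 5:34, 6:88, 7:35, 8:64, 9:46, 10:26.
Giant-step multiplier: 89^(-11) ≡ 89^(112-11) = 89^101 ≡ 90 (mod 113).
Giant steps γ_i = 41·90^i mod 113: γ_0=41, γ_1=74, γ_2=106, γ_3=48, γ_4=26 (in table at j=10).
x = i·n + j = 4·11 + 10 = 54.
Check: 89^54 ≡ 41 (mod 113).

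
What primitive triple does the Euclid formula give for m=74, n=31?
(4515, 4588, 6437)

Euclid's formula: a = m² - n², b = 2mn, c = m² + n²
m = 74, n = 31
a = 74² - 31² = 5476 - 961 = 4515
b = 2 × 74 × 31 = 4588
c = 74² + 31² = 5476 + 961 = 6437
Verification: 4515² + 4588² = 20385225 + 21049744 = 41434969 = 6437² ✓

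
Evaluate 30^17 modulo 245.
165

Repeated squaring. Binary of 17 = 10001.
30^1 ≡ 30 (mod 245); 30^2 ≡ 165 (mod 245); 30^4 ≡ 30 (mod 245); 30^8 ≡ 165 (mod 245); 30^16 ≡ 30 (mod 245)
30^17 = 30^1 × 30^16 ≡ 165 (mod 245)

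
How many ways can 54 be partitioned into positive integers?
386155

p(n) counts ways to write n as a sum of positive integers (order ignored).
Euler's pentagonal recurrence: p(k) = p(k-1) + p(k-2) - p(k-5) - p(k-7) + p(k-12) + p(k-15) - ... (offsets j(3j∓1)/2, signs ++--, p(0)=1, p(<0)=0).
DP table for k = 0..53: p(0)=1, p(1)=1, p(2)=2, p(3)=3, p(4)=5, p(5)=7, p(6)=11, p(7)=15, p(8)=22, p(9)=30, p(10)=42, p(11)=56, p(12)=77, p(13)=101, p(14)=135, p(15)=176, p(16)=231, p(17)=297, p(18)=385, p(19)=490, p(20)=627, p(21)=792, p(22)=1002, p(23)=1255, p(24)=1575, p(25)=1958, p(26)=2436, p(27)=3010, p(28)=3718, p(29)=4565, p(30)=5604, p(31)=6842, p(32)=8349, p(33)=10143, p(34)=12310, p(35)=14883, p(36)=17977, p(37)=21637, p(38)=26015, p(39)=31185, p(40)=37338, p(41)=44583, p(42)=53174, p(43)=63261, p(44)=75175, p(45)=89134, p(46)=105558, p(47)=124754, p(48)=147273, p(49)=173525, p(50)=204226, p(51)=239943, p(52)=281589, p(53)=329931.
Final step: p(54) = p(53) + p(52) - p(49) - p(47) + p(42) + p(39) - p(32) - p(28) + p(19) + p(14) - p(3)
= 329931 + 281589 - 173525 - 124754 + 53174 + 31185 - 8349 - 3718 + 490 + 135 - 3
= 386155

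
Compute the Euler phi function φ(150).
40

150 = 2 × 3 × 5^2
φ(n) = n × ∏(1 - 1/p) for each prime p dividing n
φ(150) = 150 × (1 - 1/2) × (1 - 1/3) × (1 - 1/5) = 40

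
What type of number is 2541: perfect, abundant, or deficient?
deficient

Proper divisors of 2541: sum = 1 + 3 + 7 + 11 + 21 + 33 + 77 + 121 + 231 + 363 + 847 = 1715
Since 1715 < 2541, 2541 is deficient.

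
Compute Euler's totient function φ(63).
36

63 = 3^2 × 7
φ(n) = n × ∏(1 - 1/p) for each prime p dividing n
φ(63) = 63 × (1 - 1/3) × (1 - 1/7) = 36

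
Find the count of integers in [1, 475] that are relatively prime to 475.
360

475 = 5^2 × 19
φ(n) = n × ∏(1 - 1/p) for each prime p dividing n
φ(475) = 475 × (1 - 1/5) × (1 - 1/19) = 360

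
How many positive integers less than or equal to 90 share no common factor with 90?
24

90 = 2 × 3^2 × 5
φ(n) = n × ∏(1 - 1/p) for each prime p dividing n
φ(90) = 90 × (1 - 1/2) × (1 - 1/3) × (1 - 1/5) = 24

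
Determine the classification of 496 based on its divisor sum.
perfect

Proper divisors of 496: sum = 1 + 2 + 4 + 8 + 16 + 31 + 62 + 124 + 248 = 496
Since 496 = 496, 496 is perfect.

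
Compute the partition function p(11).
56

p(n) counts ways to write n as a sum of positive integers (order ignored).
Euler's pentagonal recurrence: p(k) = p(k-1) + p(k-2) - p(k-5) - p(k-7) + p(k-12) + p(k-15) - ... (offsets j(3j∓1)/2, signs ++--, p(0)=1, p(<0)=0).
DP table for k = 0..10: p(0)=1, p(1)=1, p(2)=2, p(3)=3, p(4)=5, p(5)=7, p(6)=11, p(7)=15, p(8)=22, p(9)=30, p(10)=42.
Final step: p(11) = p(10) + p(9) - p(6) - p(4)
= 42 + 30 - 11 - 5
= 56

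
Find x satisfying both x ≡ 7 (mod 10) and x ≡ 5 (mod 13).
57

Using Chinese Remainder Theorem:
M = 10 × 13 = 130
M1 = 13, M2 = 10
y1 = 13^(-1) mod 10 = 7
y2 = 10^(-1) mod 13 = 4
x = (7×13×7 + 5×10×4) mod 130 = 57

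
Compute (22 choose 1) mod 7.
1

Using Lucas' theorem:
Write n=22 and k=1 in base 7:
n in base 7: [3, 1]
k in base 7: [0, 1]
C(22,1) mod 7 = ∏ C(n_i, k_i) mod 7
Digit binomials (mod 7): C(3,0) = 1; C(1,1) = 1
Product: 1 × 1 = 1 ≡ 1 (mod 7)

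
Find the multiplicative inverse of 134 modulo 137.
91

gcd(134, 137) = 1, so the inverse exists.
Extended Euclidean algorithm on (137, 134):
137 = 1 × 134 + 3  ⟹  3 = (1)·137 + (-1)·134
134 = 44 × 3 + 2  ⟹  2 = (-44)·137 + (45)·134
3 = 1 × 2 + 1  ⟹  1 = (45)·137 + (-46)·134
So (-46)·134 ≡ 1 (mod 137), i.e. 134^(-1) ≡ -46 ≡ 91 (mod 137).
Check: 134 × 91 = 12194 ≡ 1 (mod 137)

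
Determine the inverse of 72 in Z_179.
92

gcd(72, 179) = 1, so the inverse exists.
Extended Euclidean algorithm on (179, 72):
179 = 2 × 72 + 35  ⟹  35 = (1)·179 + (-2)·72
72 = 2 × 35 + 2  ⟹  2 = (-2)·179 + (5)·72
35 = 17 × 2 + 1  ⟹  1 = (35)·179 + (-87)·72
So (-87)·72 ≡ 1 (mod 179), i.e. 72^(-1) ≡ -87 ≡ 92 (mod 179).
Check: 72 × 92 = 6624 ≡ 1 (mod 179)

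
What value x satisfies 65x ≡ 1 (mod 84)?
53

gcd(65, 84) = 1, so the inverse exists.
Extended Euclidean algorithm on (84, 65):
84 = 1 × 65 + 19  ⟹  19 = (1)·84 + (-1)·65
65 = 3 × 19 + 8  ⟹  8 = (-3)·84 + (4)·65
19 = 2 × 8 + 3  ⟹  3 = (7)·84 + (-9)·65
8 = 2 × 3 + 2  ⟹  2 = (-17)·84 + (22)·65
3 = 1 × 2 + 1  ⟹  1 = (24)·84 + (-31)·65
So (-31)·65 ≡ 1 (mod 84), i.e. 65^(-1) ≡ -31 ≡ 53 (mod 84).
Check: 65 × 53 = 3445 ≡ 1 (mod 84)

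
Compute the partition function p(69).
3554345

p(n) counts ways to write n as a sum of positive integers (order ignored).
Euler's pentagonal recurrence: p(k) = p(k-1) + p(k-2) - p(k-5) - p(k-7) + p(k-12) + p(k-15) - ... (offsets j(3j∓1)/2, signs ++--, p(0)=1, p(<0)=0).
DP table for k = 0..68: p(0)=1, p(1)=1, p(2)=2, p(3)=3, p(4)=5, p(5)=7, p(6)=11, p(7)=15, p(8)=22, p(9)=30, p(10)=42, p(11)=56, p(12)=77, p(13)=101, p(14)=135, p(15)=176, p(16)=231, p(17)=297, p(18)=385, p(19)=490, p(20)=627, p(21)=792, p(22)=1002, p(23)=1255, p(24)=1575, p(25)=1958, p(26)=2436, p(27)=3010, p(28)=3718, p(29)=4565, p(30)=5604, p(31)=6842, p(32)=8349, p(33)=10143, p(34)=12310, p(35)=14883, p(36)=17977, p(37)=21637, p(38)=26015, p(39)=31185, p(40)=37338, p(41)=44583, p(42)=53174, p(43)=63261, p(44)=75175, p(45)=89134, p(46)=105558, p(47)=124754, p(48)=147273, p(49)=173525, p(50)=204226, p(51)=239943, p(52)=281589, p(53)=329931, p(54)=386155, p(55)=451276, p(56)=526823, p(57)=614154, p(58)=715220, p(59)=831820, p(60)=966467, p(61)=1121505, p(62)=1300156, p(63)=1505499, p(64)=1741630, p(65)=2012558, p(66)=2323520, p(67)=2679689, p(68)=3087735.
Final step: p(69) = p(68) + p(67) - p(64) - p(62) + p(57) + p(54) - p(47) - p(43) + p(34) + p(29) - p(18) - p(12)
= 3087735 + 2679689 - 1741630 - 1300156 + 614154 + 386155 - 124754 - 63261 + 12310 + 4565 - 385 - 77
= 3554345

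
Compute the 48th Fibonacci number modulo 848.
432

Matrix identity: Q^n = [[F_(n+1), F_n], [F_n, F_(n-1)]] with Q = [[1,1],[1,0]].
n = 48 = 110000₂. Square-and-multiply, entries mod 848:
Q^1 = [[1,1],[1,0]]
Q^3 = (Q^1)²·Q = [[3,2],[2,1]]
Q^6 = (Q^3)² = [[13,8],[8,5]]
Q^12 = (Q^6)² = [[233,144],[144,89]]
Q^24 = (Q^12)² = [[401,576],[576,673]]
Q^48 = (Q^24)² = [[737,432],[432,305]]
F_48 mod 848 = Q^48[0][1] = 432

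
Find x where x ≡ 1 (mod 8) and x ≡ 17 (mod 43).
17

Using Chinese Remainder Theorem:
M = 8 × 43 = 344
M1 = 43, M2 = 8
y1 = 43^(-1) mod 8 = 3
y2 = 8^(-1) mod 43 = 27
x = (1×43×3 + 17×8×27) mod 344 = 17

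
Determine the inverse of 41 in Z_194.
71

gcd(41, 194) = 1, so the inverse exists.
Extended Euclidean algorithm on (194, 41):
194 = 4 × 41 + 30  ⟹  30 = (1)·194 + (-4)·41
41 = 1 × 30 + 11  ⟹  11 = (-1)·194 + (5)·41
30 = 2 × 11 + 8  ⟹  8 = (3)·194 + (-14)·41
11 = 1 × 8 + 3  ⟹  3 = (-4)·194 + (19)·41
8 = 2 × 3 + 2  ⟹  2 = (11)·194 + (-52)·41
3 = 1 × 2 + 1  ⟹  1 = (-15)·194 + (71)·41
So (71)·41 ≡ 1 (mod 194), i.e. 41^(-1) ≡ 71 (mod 194).
Check: 41 × 71 = 2911 ≡ 1 (mod 194)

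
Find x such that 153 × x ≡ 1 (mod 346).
147

gcd(153, 346) = 1, so the inverse exists.
Extended Euclidean algorithm on (346, 153):
346 = 2 × 153 + 40  ⟹  40 = (1)·346 + (-2)·153
153 = 3 × 40 + 33  ⟹  33 = (-3)·346 + (7)·153
40 = 1 × 33 + 7  ⟹  7 = (4)·346 + (-9)·153
33 = 4 × 7 + 5  ⟹  5 = (-19)·346 + (43)·153
7 = 1 × 5 + 2  ⟹  2 = (23)·346 + (-52)·153
5 = 2 × 2 + 1  ⟹  1 = (-65)·346 + (147)·153
So (147)·153 ≡ 1 (mod 346), i.e. 153^(-1) ≡ 147 (mod 346).
Check: 153 × 147 = 22491 ≡ 1 (mod 346)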